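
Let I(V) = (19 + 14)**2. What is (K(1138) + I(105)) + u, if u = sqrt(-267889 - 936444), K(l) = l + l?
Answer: 3365 + I*sqrt(1204333) ≈ 3365.0 + 1097.4*I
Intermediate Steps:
I(V) = 1089 (I(V) = 33**2 = 1089)
K(l) = 2*l
u = I*sqrt(1204333) (u = sqrt(-1204333) = I*sqrt(1204333) ≈ 1097.4*I)
(K(1138) + I(105)) + u = (2*1138 + 1089) + I*sqrt(1204333) = (2276 + 1089) + I*sqrt(1204333) = 3365 + I*sqrt(1204333)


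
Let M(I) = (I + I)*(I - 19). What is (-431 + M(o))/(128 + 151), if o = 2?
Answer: -499/279 ≈ -1.7885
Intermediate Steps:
M(I) = 2*I*(-19 + I) (M(I) = (2*I)*(-19 + I) = 2*I*(-19 + I))
(-431 + M(o))/(128 + 151) = (-431 + 2*2*(-19 + 2))/(128 + 151) = (-431 + 2*2*(-17))/279 = (-431 - 68)*(1/279) = -499*1/279 = -499/279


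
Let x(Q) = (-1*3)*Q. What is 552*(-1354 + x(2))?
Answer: -750720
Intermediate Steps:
x(Q) = -3*Q
552*(-1354 + x(2)) = 552*(-1354 - 3*2) = 552*(-1354 - 6) = 552*(-1360) = -750720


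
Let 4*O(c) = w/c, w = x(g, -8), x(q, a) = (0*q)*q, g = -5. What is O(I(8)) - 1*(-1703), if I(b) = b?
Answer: 1703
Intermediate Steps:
x(q, a) = 0 (x(q, a) = 0*q = 0)
w = 0
O(c) = 0 (O(c) = (0/c)/4 = (¼)*0 = 0)
O(I(8)) - 1*(-1703) = 0 - 1*(-1703) = 0 + 1703 = 1703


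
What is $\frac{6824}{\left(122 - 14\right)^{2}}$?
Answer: $\frac{853}{1458} \approx 0.58505$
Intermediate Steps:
$\frac{6824}{\left(122 - 14\right)^{2}} = \frac{6824}{108^{2}} = \frac{6824}{11664} = 6824 \cdot \frac{1}{11664} = \frac{853}{1458}$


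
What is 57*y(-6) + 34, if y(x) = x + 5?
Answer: -23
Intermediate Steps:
y(x) = 5 + x
57*y(-6) + 34 = 57*(5 - 6) + 34 = 57*(-1) + 34 = -57 + 34 = -23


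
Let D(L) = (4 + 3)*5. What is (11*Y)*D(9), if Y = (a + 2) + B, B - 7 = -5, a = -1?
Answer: 1155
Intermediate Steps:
B = 2 (B = 7 - 5 = 2)
Y = 3 (Y = (-1 + 2) + 2 = 1 + 2 = 3)
D(L) = 35 (D(L) = 7*5 = 35)
(11*Y)*D(9) = (11*3)*35 = 33*35 = 1155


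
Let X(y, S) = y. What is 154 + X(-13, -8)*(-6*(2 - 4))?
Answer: -2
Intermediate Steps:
154 + X(-13, -8)*(-6*(2 - 4)) = 154 - (-78)*(2 - 4) = 154 - (-78)*(-2) = 154 - 13*12 = 154 - 156 = -2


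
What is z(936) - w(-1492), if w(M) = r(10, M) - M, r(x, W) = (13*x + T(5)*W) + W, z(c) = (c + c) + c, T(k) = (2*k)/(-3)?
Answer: -6886/3 ≈ -2295.3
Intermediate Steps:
T(k) = -2*k/3 (T(k) = (2*k)*(-⅓) = -2*k/3)
z(c) = 3*c (z(c) = 2*c + c = 3*c)
r(x, W) = 13*x - 7*W/3 (r(x, W) = (13*x + (-⅔*5)*W) + W = (13*x - 10*W/3) + W = 13*x - 7*W/3)
w(M) = 130 - 10*M/3 (w(M) = (13*10 - 7*M/3) - M = (130 - 7*M/3) - M = 130 - 10*M/3)
z(936) - w(-1492) = 3*936 - (130 - 10/3*(-1492)) = 2808 - (130 + 14920/3) = 2808 - 1*15310/3 = 2808 - 15310/3 = -6886/3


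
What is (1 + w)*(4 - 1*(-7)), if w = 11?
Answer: 132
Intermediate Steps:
(1 + w)*(4 - 1*(-7)) = (1 + 11)*(4 - 1*(-7)) = 12*(4 + 7) = 12*11 = 132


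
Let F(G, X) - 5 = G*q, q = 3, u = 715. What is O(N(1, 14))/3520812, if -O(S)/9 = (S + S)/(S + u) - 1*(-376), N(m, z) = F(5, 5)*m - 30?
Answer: -13253/13789847 ≈ -0.00096107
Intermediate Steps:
F(G, X) = 5 + 3*G (F(G, X) = 5 + G*3 = 5 + 3*G)
N(m, z) = -30 + 20*m (N(m, z) = (5 + 3*5)*m - 30 = (5 + 15)*m - 30 = 20*m - 30 = -30 + 20*m)
O(S) = -3384 - 18*S/(715 + S) (O(S) = -9*((S + S)/(S + 715) - 1*(-376)) = -9*((2*S)/(715 + S) + 376) = -9*(2*S/(715 + S) + 376) = -9*(376 + 2*S/(715 + S)) = -3384 - 18*S/(715 + S))
O(N(1, 14))/3520812 = (18*(-134420 - 189*(-30 + 20*1))/(715 + (-30 + 20*1)))/3520812 = (18*(-134420 - 189*(-30 + 20))/(715 + (-30 + 20)))*(1/3520812) = (18*(-134420 - 189*(-10))/(715 - 10))*(1/3520812) = (18*(-134420 + 1890)/705)*(1/3520812) = (18*(1/705)*(-132530))*(1/3520812) = -159036/47*1/3520812 = -13253/13789847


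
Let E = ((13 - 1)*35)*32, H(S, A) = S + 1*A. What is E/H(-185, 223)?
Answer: 6720/19 ≈ 353.68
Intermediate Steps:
H(S, A) = A + S (H(S, A) = S + A = A + S)
E = 13440 (E = (12*35)*32 = 420*32 = 13440)
E/H(-185, 223) = 13440/(223 - 185) = 13440/38 = 13440*(1/38) = 6720/19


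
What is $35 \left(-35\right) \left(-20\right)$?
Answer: $24500$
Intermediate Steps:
$35 \left(-35\right) \left(-20\right) = \left(-1225\right) \left(-20\right) = 24500$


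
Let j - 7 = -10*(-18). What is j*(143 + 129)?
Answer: 50864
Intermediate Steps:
j = 187 (j = 7 - 10*(-18) = 7 + 180 = 187)
j*(143 + 129) = 187*(143 + 129) = 187*272 = 50864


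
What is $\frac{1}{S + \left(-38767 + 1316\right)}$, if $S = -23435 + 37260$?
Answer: $- \frac{1}{23626} \approx -4.2326 \cdot 10^{-5}$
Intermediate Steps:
$S = 13825$
$\frac{1}{S + \left(-38767 + 1316\right)} = \frac{1}{13825 + \left(-38767 + 1316\right)} = \frac{1}{13825 - 37451} = \frac{1}{-23626} = - \frac{1}{23626}$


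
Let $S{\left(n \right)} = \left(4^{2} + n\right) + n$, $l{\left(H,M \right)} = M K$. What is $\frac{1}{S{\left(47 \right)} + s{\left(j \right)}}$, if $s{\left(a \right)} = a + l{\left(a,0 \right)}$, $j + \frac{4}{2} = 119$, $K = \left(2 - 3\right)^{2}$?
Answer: $\frac{1}{227} \approx 0.0044053$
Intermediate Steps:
$K = 1$ ($K = \left(-1\right)^{2} = 1$)
$l{\left(H,M \right)} = M$ ($l{\left(H,M \right)} = M 1 = M$)
$j = 117$ ($j = -2 + 119 = 117$)
$S{\left(n \right)} = 16 + 2 n$ ($S{\left(n \right)} = \left(16 + n\right) + n = 16 + 2 n$)
$s{\left(a \right)} = a$ ($s{\left(a \right)} = a + 0 = a$)
$\frac{1}{S{\left(47 \right)} + s{\left(j \right)}} = \frac{1}{\left(16 + 2 \cdot 47\right) + 117} = \frac{1}{\left(16 + 94\right) + 117} = \frac{1}{110 + 117} = \frac{1}{227}$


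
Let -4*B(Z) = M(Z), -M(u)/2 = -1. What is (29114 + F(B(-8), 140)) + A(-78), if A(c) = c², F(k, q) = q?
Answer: 35338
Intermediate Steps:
M(u) = 2 (M(u) = -2*(-1) = 2)
B(Z) = -½ (B(Z) = -¼*2 = -½)
(29114 + F(B(-8), 140)) + A(-78) = (29114 + 140) + (-78)² = 29254 + 6084 = 35338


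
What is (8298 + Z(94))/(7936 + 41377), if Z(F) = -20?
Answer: 8278/49313 ≈ 0.16787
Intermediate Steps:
(8298 + Z(94))/(7936 + 41377) = (8298 - 20)/(7936 + 41377) = 8278/49313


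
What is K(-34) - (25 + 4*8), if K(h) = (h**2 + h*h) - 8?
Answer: 2247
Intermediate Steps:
K(h) = -8 + 2*h**2 (K(h) = (h**2 + h**2) - 8 = 2*h**2 - 8 = -8 + 2*h**2)
K(-34) - (25 + 4*8) = (-8 + 2*(-34)**2) - (25 + 4*8) = (-8 + 2*1156) - (25 + 32) = (-8 + 2312) - 1*57 = 2304 - 57 = 2247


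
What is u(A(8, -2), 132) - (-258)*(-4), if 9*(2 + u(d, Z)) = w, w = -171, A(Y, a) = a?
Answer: -1053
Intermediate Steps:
u(d, Z) = -21 (u(d, Z) = -2 + (⅑)*(-171) = -2 - 19 = -21)
u(A(8, -2), 132) - (-258)*(-4) = -21 - (-258)*(-4) = -21 - 1*1032 = -21 - 1032 = -1053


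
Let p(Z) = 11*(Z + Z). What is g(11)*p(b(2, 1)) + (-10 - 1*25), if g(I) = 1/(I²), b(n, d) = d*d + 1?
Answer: -381/11 ≈ -34.636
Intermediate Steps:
b(n, d) = 1 + d² (b(n, d) = d² + 1 = 1 + d²)
p(Z) = 22*Z (p(Z) = 11*(2*Z) = 22*Z)
g(I) = I⁻²
g(11)*p(b(2, 1)) + (-10 - 1*25) = (22*(1 + 1²))/11² + (-10 - 1*25) = (22*(1 + 1))/121 + (-10 - 25) = (22*2)/121 - 35 = (1/121)*44 - 35 = 4/11 - 35 = -381/11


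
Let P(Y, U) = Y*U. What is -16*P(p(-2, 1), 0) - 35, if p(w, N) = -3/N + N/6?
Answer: -35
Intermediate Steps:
p(w, N) = -3/N + N/6 (p(w, N) = -3/N + N*(1/6) = -3/N + N/6)
P(Y, U) = U*Y
-16*P(p(-2, 1), 0) - 35 = -0*(-3/1 + (1/6)*1) - 35 = -0*(-3*1 + 1/6) - 35 = -0*(-3 + 1/6) - 35 = -0*(-17)/6 - 35 = -16*0 - 35 = 0 - 35 = -35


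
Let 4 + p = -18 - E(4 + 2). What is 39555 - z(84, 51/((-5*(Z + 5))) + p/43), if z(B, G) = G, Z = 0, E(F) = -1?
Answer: 42524343/1075 ≈ 39558.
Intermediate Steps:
p = -21 (p = -4 + (-18 - 1*(-1)) = -4 + (-18 + 1) = -4 - 17 = -21)
39555 - z(84, 51/((-5*(Z + 5))) + p/43) = 39555 - (51/((-5*(0 + 5))) - 21/43) = 39555 - (51/((-5*5)) - 21*1/43) = 39555 - (51/(-25) - 21/43) = 39555 - (51*(-1/25) - 21/43) = 39555 - (-51/25 - 21/43) = 39555 - 1*(-2718/1075) = 39555 + 2718/1075 = 42524343/1075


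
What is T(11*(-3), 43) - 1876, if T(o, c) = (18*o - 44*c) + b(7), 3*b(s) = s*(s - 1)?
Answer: -4348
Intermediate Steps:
b(s) = s*(-1 + s)/3 (b(s) = (s*(s - 1))/3 = (s*(-1 + s))/3 = s*(-1 + s)/3)
T(o, c) = 14 - 44*c + 18*o (T(o, c) = (18*o - 44*c) + (⅓)*7*(-1 + 7) = (-44*c + 18*o) + (⅓)*7*6 = (-44*c + 18*o) + 14 = 14 - 44*c + 18*o)
T(11*(-3), 43) - 1876 = (14 - 44*43 + 18*(11*(-3))) - 1876 = (14 - 1892 + 18*(-33)) - 1876 = (14 - 1892 - 594) - 1876 = -2472 - 1876 = -4348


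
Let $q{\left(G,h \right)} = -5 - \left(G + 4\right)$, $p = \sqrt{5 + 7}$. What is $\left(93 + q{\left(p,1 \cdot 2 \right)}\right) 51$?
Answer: $4284 - 102 \sqrt{3} \approx 4107.3$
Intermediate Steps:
$p = 2 \sqrt{3}$ ($p = \sqrt{12} = 2 \sqrt{3} \approx 3.4641$)
$q{\left(G,h \right)} = -9 - G$ ($q{\left(G,h \right)} = -5 - \left(4 + G\right) = -9 - G$)
$\left(93 + q{\left(p,1 \cdot 2 \right)}\right) 51 = \left(93 - \left(9 + 2 \sqrt{3}\right)\right) 51 = \left(84 - 2 \sqrt{3}\right) 51 = 4284 - 102 \sqrt{3}$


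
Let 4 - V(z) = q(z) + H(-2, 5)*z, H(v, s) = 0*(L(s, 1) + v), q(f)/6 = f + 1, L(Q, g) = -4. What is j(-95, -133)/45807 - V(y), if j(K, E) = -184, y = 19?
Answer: 5313428/45807 ≈ 116.00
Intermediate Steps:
q(f) = 6 + 6*f (q(f) = 6*(f + 1) = 6*(1 + f) = 6 + 6*f)
H(v, s) = 0 (H(v, s) = 0*(-4 + v) = 0)
V(z) = -2 - 6*z (V(z) = 4 - ((6 + 6*z) + 0*z) = 4 - ((6 + 6*z) + 0) = 4 - (6 + 6*z) = 4 + (-6 - 6*z) = -2 - 6*z)
j(-95, -133)/45807 - V(y) = -184/45807 - (-2 - 6*19) = -184*1/45807 - (-2 - 114) = -184/45807 - 1*(-116) = -184/45807 + 116 = 5313428/45807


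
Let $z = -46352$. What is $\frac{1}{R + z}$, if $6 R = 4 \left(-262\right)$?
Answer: $- \frac{3}{139580} \approx -2.1493 \cdot 10^{-5}$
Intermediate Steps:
$R = - \frac{524}{3}$ ($R = \frac{4 \left(-262\right)}{6} = \frac{1}{6} \left(-1048\right) = - \frac{524}{3} \approx -174.67$)
$\frac{1}{R + z} = \frac{1}{- \frac{524}{3} - 46352} = \frac{1}{- \frac{139580}{3}} = - \frac{3}{139580}$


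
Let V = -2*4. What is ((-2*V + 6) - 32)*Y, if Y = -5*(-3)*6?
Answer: -900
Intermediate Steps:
V = -8
Y = 90 (Y = 15*6 = 90)
((-2*V + 6) - 32)*Y = ((-2*(-8) + 6) - 32)*90 = ((16 + 6) - 32)*90 = (22 - 32)*90 = -10*90 = -900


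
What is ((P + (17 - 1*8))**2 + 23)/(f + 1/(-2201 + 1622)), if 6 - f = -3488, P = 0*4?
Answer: 60216/2023025 ≈ 0.029765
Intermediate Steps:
P = 0
f = 3494 (f = 6 - 1*(-3488) = 6 + 3488 = 3494)
((P + (17 - 1*8))**2 + 23)/(f + 1/(-2201 + 1622)) = ((0 + (17 - 1*8))**2 + 23)/(3494 + 1/(-2201 + 1622)) = ((0 + (17 - 8))**2 + 23)/(3494 + 1/(-579)) = ((0 + 9)**2 + 23)/(3494 - 1/579) = (9**2 + 23)/(2023025/579) = (81 + 23)*(579/2023025) = 104*(579/2023025) = 60216/2023025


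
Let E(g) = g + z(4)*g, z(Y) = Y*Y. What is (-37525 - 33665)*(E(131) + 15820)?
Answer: -1284765930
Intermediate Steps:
z(Y) = Y²
E(g) = 17*g (E(g) = g + 4²*g = g + 16*g = 17*g)
(-37525 - 33665)*(E(131) + 15820) = (-37525 - 33665)*(17*131 + 15820) = -71190*(2227 + 15820) = -71190*18047 = -1284765930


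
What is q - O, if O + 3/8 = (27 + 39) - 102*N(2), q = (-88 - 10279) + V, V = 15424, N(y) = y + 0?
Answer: 41563/8 ≈ 5195.4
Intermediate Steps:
N(y) = y
q = 5057 (q = (-88 - 10279) + 15424 = -10367 + 15424 = 5057)
O = -1107/8 (O = -3/8 + ((27 + 39) - 102*2) = -3/8 + (66 - 204) = -3/8 - 138 = -1107/8 ≈ -138.38)
q - O = 5057 - 1*(-1107/8) = 5057 + 1107/8 = 41563/8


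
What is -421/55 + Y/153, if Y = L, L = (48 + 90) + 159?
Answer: -5342/935 ≈ -5.7134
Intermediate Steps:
L = 297 (L = 138 + 159 = 297)
Y = 297
-421/55 + Y/153 = -421/55 + 297/153 = -421*1/55 + 297*(1/153) = -421/55 + 33/17 = -5342/935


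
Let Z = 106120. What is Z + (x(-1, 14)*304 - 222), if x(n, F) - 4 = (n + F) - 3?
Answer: 110154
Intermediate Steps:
x(n, F) = 1 + F + n (x(n, F) = 4 + ((n + F) - 3) = 4 + ((F + n) - 3) = 4 + (-3 + F + n) = 1 + F + n)
Z + (x(-1, 14)*304 - 222) = 106120 + ((1 + 14 - 1)*304 - 222) = 106120 + (14*304 - 222) = 106120 + (4256 - 222) = 106120 + 4034 = 110154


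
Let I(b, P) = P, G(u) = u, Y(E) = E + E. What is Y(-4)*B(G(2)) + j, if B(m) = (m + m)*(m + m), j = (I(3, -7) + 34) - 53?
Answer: -154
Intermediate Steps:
Y(E) = 2*E
j = -26 (j = (-7 + 34) - 53 = 27 - 53 = -26)
B(m) = 4*m² (B(m) = (2*m)*(2*m) = 4*m²)
Y(-4)*B(G(2)) + j = (2*(-4))*(4*2²) - 26 = -32*4 - 26 = -8*16 - 26 = -128 - 26 = -154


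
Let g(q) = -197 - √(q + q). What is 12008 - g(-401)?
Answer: 12205 + I*√802 ≈ 12205.0 + 28.32*I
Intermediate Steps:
g(q) = -197 - √2*√q (g(q) = -197 - √(2*q) = -197 - √2*√q)
12008 - g(-401) = 12008 - (-197 - √2*√(-401)) = 12008 - (-197 - √2*I*√401) = 12008 - (-197 - I*√802) = 12008 + (197 + I*√802) = 12205 + I*√802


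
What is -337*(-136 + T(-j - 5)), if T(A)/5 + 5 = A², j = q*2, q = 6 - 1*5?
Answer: -28308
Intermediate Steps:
q = 1 (q = 6 - 5 = 1)
j = 2 (j = 1*2 = 2)
T(A) = -25 + 5*A²
-337*(-136 + T(-j - 5)) = -337*(-136 + (-25 + 5*(-1*2 - 5)²)) = -337*(-136 + (-25 + 5*(-2 - 5)²)) = -337*(-136 + (-25 + 5*(-7)²)) = -337*(-136 + (-25 + 5*49)) = -337*(-136 + (-25 + 245)) = -337*(-136 + 220) = -337*84 = -28308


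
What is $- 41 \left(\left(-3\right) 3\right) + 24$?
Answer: $393$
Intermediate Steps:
$- 41 \left(\left(-3\right) 3\right) + 24 = \left(-41\right) \left(-9\right) + 24 = 369 + 24 = 393$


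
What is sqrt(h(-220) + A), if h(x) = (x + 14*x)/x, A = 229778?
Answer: sqrt(229793) ≈ 479.37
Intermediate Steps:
h(x) = 15 (h(x) = (15*x)/x = 15)
sqrt(h(-220) + A) = sqrt(15 + 229778) = sqrt(229793)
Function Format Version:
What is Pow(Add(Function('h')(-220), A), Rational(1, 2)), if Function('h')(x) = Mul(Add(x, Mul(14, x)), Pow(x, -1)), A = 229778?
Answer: Pow(229793, Rational(1, 2)) ≈ 479.37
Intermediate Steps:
Function('h')(x) = 15 (Function('h')(x) = Mul(Mul(15, x), Pow(x, -1)) = 15)
Pow(Add(Function('h')(-220), A), Rational(1, 2)) = Pow(Add(15, 229778), Rational(1, 2)) = Pow(229793, Rational(1, 2))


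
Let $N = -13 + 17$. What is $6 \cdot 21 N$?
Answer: $504$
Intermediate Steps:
$N = 4$
$6 \cdot 21 N = 6 \cdot 21 \cdot 4 = 126 \cdot 4 = 504$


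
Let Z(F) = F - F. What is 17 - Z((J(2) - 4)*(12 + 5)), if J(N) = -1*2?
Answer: 17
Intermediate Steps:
J(N) = -2
Z(F) = 0
17 - Z((J(2) - 4)*(12 + 5)) = 17 - 1*0 = 17 + 0 = 17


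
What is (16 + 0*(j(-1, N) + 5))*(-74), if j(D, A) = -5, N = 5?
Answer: -1184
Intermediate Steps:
(16 + 0*(j(-1, N) + 5))*(-74) = (16 + 0*(-5 + 5))*(-74) = (16 + 0*0)*(-74) = (16 + 0)*(-74) = 16*(-74) = -1184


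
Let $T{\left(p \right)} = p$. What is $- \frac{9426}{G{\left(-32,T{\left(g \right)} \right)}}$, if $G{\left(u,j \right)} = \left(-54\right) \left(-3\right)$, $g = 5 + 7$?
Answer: $- \frac{1571}{27} \approx -58.185$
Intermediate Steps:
$g = 12$
$G{\left(u,j \right)} = 162$
$- \frac{9426}{G{\left(-32,T{\left(g \right)} \right)}} = - \frac{9426}{162} = \left(-9426\right) \frac{1}{162} = - \frac{1571}{27}$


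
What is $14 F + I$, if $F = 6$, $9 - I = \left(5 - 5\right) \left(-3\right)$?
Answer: $93$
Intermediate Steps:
$I = 9$ ($I = 9 - \left(5 - 5\right) \left(-3\right) = 9 - 0 \left(-3\right) = 9 - 0 = 9 + 0 = 9$)
$14 F + I = 14 \cdot 6 + 9 = 84 + 9 = 93$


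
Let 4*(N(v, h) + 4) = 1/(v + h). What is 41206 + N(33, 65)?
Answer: 16151185/392 ≈ 41202.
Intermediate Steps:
N(v, h) = -4 + 1/(4*(h + v)) (N(v, h) = -4 + 1/(4*(v + h)) = -4 + 1/(4*(h + v)))
41206 + N(33, 65) = 41206 + (¼ - 4*65 - 4*33)/(65 + 33) = 41206 + (¼ - 260 - 132)/98 = 41206 + (1/98)*(-1567/4) = 41206 - 1567/392 = 16151185/392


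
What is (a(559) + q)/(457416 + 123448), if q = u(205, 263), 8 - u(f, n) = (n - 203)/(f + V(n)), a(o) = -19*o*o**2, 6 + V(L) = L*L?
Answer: -57555682138021/10073343488 ≈ -5713.7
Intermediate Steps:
V(L) = -6 + L**2 (V(L) = -6 + L*L = -6 + L**2)
a(o) = -19*o**3
u(f, n) = 8 - (-203 + n)/(-6 + f + n**2) (u(f, n) = 8 - (n - 203)/(f + (-6 + n**2)) = 8 - (-203 + n)/(-6 + f + n**2))
q = 138721/17342 (q = (155 - 1*263 + 8*205 + 8*263**2)/(-6 + 205 + 263**2) = (155 - 263 + 1640 + 8*69169)/(-6 + 205 + 69169) = (155 - 263 + 1640 + 553352)/69368 = (1/69368)*554884 = 138721/17342 ≈ 7.9991)
(a(559) + q)/(457416 + 123448) = (-19*559**3 + 138721/17342)/(457416 + 123448) = (-19*174676879 + 138721/17342)/580864 = (-3318860701 + 138721/17342)*(1/580864) = -57555682138021/17342*1/580864 = -57555682138021/10073343488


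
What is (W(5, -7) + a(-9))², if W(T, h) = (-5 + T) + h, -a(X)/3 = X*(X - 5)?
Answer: 148225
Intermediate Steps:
a(X) = -3*X*(-5 + X) (a(X) = -3*X*(X - 5) = -3*X*(-5 + X))
W(T, h) = -5 + T + h
(W(5, -7) + a(-9))² = ((-5 + 5 - 7) + 3*(-9)*(5 - 1*(-9)))² = (-7 + 3*(-9)*(5 + 9))² = (-7 + 3*(-9)*14)² = (-7 - 378)² = (-385)² = 148225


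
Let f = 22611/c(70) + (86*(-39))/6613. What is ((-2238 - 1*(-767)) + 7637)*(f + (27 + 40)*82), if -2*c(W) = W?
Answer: 6918066014942/231455 ≈ 2.9889e+7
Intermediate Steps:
c(W) = -W/2
f = -149643933/231455 (f = 22611/((-1/2*70)) + (86*(-39))/6613 = 22611/(-35) - 3354*1/6613 = 22611*(-1/35) - 3354/6613 = -22611/35 - 3354/6613 = -149643933/231455 ≈ -646.54)
((-2238 - 1*(-767)) + 7637)*(f + (27 + 40)*82) = ((-2238 - 1*(-767)) + 7637)*(-149643933/231455 + (27 + 40)*82) = ((-2238 + 767) + 7637)*(-149643933/231455 + 67*82) = (-1471 + 7637)*(-149643933/231455 + 5494) = 6166*(1121969837/231455) = 6918066014942/231455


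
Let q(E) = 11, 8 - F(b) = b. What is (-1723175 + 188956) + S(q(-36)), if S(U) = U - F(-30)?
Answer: -1534246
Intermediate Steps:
F(b) = 8 - b
S(U) = -38 + U (S(U) = U - (8 - 1*(-30)) = U - (8 + 30) = U - 1*38 = U - 38 = -38 + U)
(-1723175 + 188956) + S(q(-36)) = (-1723175 + 188956) + (-38 + 11) = -1534219 - 27 = -1534246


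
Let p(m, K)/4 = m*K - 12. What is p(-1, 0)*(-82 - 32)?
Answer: 5472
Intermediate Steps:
p(m, K) = -48 + 4*K*m (p(m, K) = 4*(m*K - 12) = 4*(K*m - 12) = 4*(-12 + K*m) = -48 + 4*K*m)
p(-1, 0)*(-82 - 32) = (-48 + 4*0*(-1))*(-82 - 32) = (-48 + 0)*(-114) = -48*(-114) = 5472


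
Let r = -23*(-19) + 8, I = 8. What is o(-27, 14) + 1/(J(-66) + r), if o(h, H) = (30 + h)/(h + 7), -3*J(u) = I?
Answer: -3921/26540 ≈ -0.14774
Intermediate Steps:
J(u) = -8/3 (J(u) = -1/3*8 = -8/3)
o(h, H) = (30 + h)/(7 + h)
r = 445 (r = 437 + 8 = 445)
o(-27, 14) + 1/(J(-66) + r) = (30 - 27)/(7 - 27) + 1/(-8/3 + 445) = 3/(-20) + 1/(1327/3) = -1/20*3 + 3/1327 = -3/20 + 3/1327 = -3921/26540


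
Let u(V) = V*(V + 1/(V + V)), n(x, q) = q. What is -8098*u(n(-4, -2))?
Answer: -36441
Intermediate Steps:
u(V) = V*(V + 1/(2*V))
-8098*u(n(-4, -2)) = -8098*(½ + (-2)²) = -8098*(½ + 4) = -8098*9/2 = -36441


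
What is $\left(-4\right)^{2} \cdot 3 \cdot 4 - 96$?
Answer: $96$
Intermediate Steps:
$\left(-4\right)^{2} \cdot 3 \cdot 4 - 96 = 16 \cdot 3 \cdot 4 - 96 = 48 \cdot 4 - 96 = 192 - 96 = 96$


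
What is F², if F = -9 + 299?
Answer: 84100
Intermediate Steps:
F = 290
F² = 290² = 84100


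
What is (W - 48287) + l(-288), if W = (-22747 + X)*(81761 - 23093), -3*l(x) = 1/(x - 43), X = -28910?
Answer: -3009446534858/993 ≈ -3.0307e+9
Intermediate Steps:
l(x) = -1/(3*(-43 + x)) (l(x) = -1/(3*(x - 43)) = -1/(3*(-43 + x)))
W = -3030612876 (W = (-22747 - 28910)*(81761 - 23093) = -51657*58668 = -3030612876)
(W - 48287) + l(-288) = (-3030612876 - 48287) - 1/(-129 + 3*(-288)) = -3030661163 - 1/(-129 - 864) = -3030661163 - 1/(-993) = -3030661163 - 1*(-1/993) = -3030661163 + 1/993 = -3009446534858/993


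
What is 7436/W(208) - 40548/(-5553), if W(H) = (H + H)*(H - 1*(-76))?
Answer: 30973045/4205472 ≈ 7.3649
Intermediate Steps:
W(H) = 2*H*(76 + H) (W(H) = (2*H)*(H + 76) = (2*H)*(76 + H) = 2*H*(76 + H))
7436/W(208) - 40548/(-5553) = 7436/((2*208*(76 + 208))) - 40548/(-5553) = 7436/((2*208*284)) - 40548*(-1/5553) = 7436/118144 + 13516/1851 = 7436*(1/118144) + 13516/1851 = 143/2272 + 13516/1851 = 30973045/4205472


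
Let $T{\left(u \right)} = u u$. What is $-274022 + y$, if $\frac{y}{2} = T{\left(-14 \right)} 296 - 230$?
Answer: $-158450$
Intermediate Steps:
$T{\left(u \right)} = u^{2}$
$y = 115572$ ($y = 2 \left(\left(-14\right)^{2} \cdot 296 - 230\right) = 2 \left(196 \cdot 296 - 230\right) = 2 \left(58016 - 230\right) = 2 \cdot 57786 = 115572$)
$-274022 + y = -274022 + 115572 = -158450$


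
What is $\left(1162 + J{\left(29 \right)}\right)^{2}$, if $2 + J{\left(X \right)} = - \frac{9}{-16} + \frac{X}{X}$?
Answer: $\frac{345402225}{256} \approx 1.3492 \cdot 10^{6}$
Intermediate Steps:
$J{\left(X \right)} = - \frac{7}{16}$ ($J{\left(X \right)} = -2 + \left(- \frac{9}{-16} + \frac{X}{X}\right) = -2 + \left(\left(-9\right) \left(- \frac{1}{16}\right) + 1\right) = -2 + \left(\frac{9}{16} + 1\right) = -2 + \frac{25}{16} = - \frac{7}{16}$)
$\left(1162 + J{\left(29 \right)}\right)^{2} = \left(1162 - \frac{7}{16}\right)^{2} = \left(\frac{18585}{16}\right)^{2} = \frac{345402225}{256}$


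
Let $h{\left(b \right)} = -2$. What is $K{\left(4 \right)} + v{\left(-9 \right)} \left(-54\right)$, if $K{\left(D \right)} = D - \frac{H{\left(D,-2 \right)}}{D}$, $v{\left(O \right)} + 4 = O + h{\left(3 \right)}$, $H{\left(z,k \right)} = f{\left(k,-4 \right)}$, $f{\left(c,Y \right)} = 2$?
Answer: $\frac{1627}{2} \approx 813.5$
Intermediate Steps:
$H{\left(z,k \right)} = 2$
$v{\left(O \right)} = -6 + O$ ($v{\left(O \right)} = -4 + \left(O - 2\right) = -4 + \left(-2 + O\right) = -6 + O$)
$K{\left(D \right)} = D - \frac{2}{D}$
$K{\left(4 \right)} + v{\left(-9 \right)} \left(-54\right) = \left(4 - \frac{2}{4}\right) + \left(-6 - 9\right) \left(-54\right) = \left(4 - \frac{1}{2}\right) - -810 = \left(4 - \frac{1}{2}\right) + 810 = \frac{7}{2} + 810 = \frac{1627}{2}$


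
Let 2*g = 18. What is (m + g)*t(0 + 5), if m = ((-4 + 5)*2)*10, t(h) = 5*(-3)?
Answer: -435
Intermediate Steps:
t(h) = -15
g = 9 (g = (1/2)*18 = 9)
m = 20 (m = (1*2)*10 = 2*10 = 20)
(m + g)*t(0 + 5) = (20 + 9)*(-15) = 29*(-15) = -435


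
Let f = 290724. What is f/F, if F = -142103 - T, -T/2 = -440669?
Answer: -96908/341147 ≈ -0.28407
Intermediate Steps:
T = 881338 (T = -2*(-440669) = 881338)
F = -1023441 (F = -142103 - 1*881338 = -142103 - 881338 = -1023441)
f/F = 290724/(-1023441) = 290724*(-1/1023441) = -96908/341147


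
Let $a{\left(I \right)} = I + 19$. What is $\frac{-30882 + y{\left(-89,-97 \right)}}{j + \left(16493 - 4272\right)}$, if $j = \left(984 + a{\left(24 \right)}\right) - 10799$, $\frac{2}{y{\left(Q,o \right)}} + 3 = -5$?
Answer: $- \frac{123529}{9796} \approx -12.61$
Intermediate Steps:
$a{\left(I \right)} = 19 + I$
$y{\left(Q,o \right)} = - \frac{1}{4}$ ($y{\left(Q,o \right)} = \frac{2}{-3 - 5} = \frac{2}{-8} = 2 \left(- \frac{1}{8}\right) = - \frac{1}{4}$)
$j = -9772$ ($j = \left(984 + \left(19 + 24\right)\right) - 10799 = \left(984 + 43\right) - 10799 = 1027 - 10799 = -9772$)
$\frac{-30882 + y{\left(-89,-97 \right)}}{j + \left(16493 - 4272\right)} = \frac{-30882 - \frac{1}{4}}{-9772 + \left(16493 - 4272\right)} = - \frac{123529}{4 \left(-9772 + \left(16493 - 4272\right)\right)} = - \frac{123529}{4 \left(-9772 + 12221\right)} = - \frac{123529}{4 \cdot 2449} = \left(- \frac{123529}{4}\right) \frac{1}{2449} = - \frac{123529}{9796}$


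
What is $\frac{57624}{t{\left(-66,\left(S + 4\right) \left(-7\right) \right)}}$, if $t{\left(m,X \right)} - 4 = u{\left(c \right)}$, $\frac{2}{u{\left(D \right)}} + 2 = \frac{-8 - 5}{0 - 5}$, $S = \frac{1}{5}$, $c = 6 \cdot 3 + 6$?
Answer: $\frac{86436}{11} \approx 7857.8$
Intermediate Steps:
$c = 24$ ($c = 18 + 6 = 24$)
$S = \frac{1}{5} \approx 0.2$
$u{\left(D \right)} = \frac{10}{3}$ ($u{\left(D \right)} = \frac{2}{-2 + \frac{-8 - 5}{0 - 5}} = \frac{2}{-2 - \frac{13}{-5}} = \frac{2}{-2 - - \frac{13}{5}} = \frac{2}{-2 + \frac{13}{5}} = \frac{2}{\frac{3}{5}} = 2 \cdot \frac{5}{3} = \frac{10}{3}$)
$t{\left(m,X \right)} = \frac{22}{3}$ ($t{\left(m,X \right)} = 4 + \frac{10}{3} = \frac{22}{3}$)
$\frac{57624}{t{\left(-66,\left(S + 4\right) \left(-7\right) \right)}} = \frac{57624}{\frac{22}{3}} = 57624 \cdot \frac{3}{22} = \frac{86436}{11}$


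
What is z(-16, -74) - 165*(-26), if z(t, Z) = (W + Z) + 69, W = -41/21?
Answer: 89944/21 ≈ 4283.0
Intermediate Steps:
W = -41/21 (W = -41*1/21 = -41/21 ≈ -1.9524)
z(t, Z) = 1408/21 + Z (z(t, Z) = (-41/21 + Z) + 69 = 1408/21 + Z)
z(-16, -74) - 165*(-26) = (1408/21 - 74) - 165*(-26) = -146/21 - 1*(-4290) = -146/21 + 4290 = 89944/21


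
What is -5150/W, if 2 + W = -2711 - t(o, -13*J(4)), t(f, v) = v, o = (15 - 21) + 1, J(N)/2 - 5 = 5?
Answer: 5150/2453 ≈ 2.0995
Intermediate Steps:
J(N) = 20 (J(N) = 10 + 2*5 = 10 + 10 = 20)
o = -5 (o = -6 + 1 = -5)
W = -2453 (W = -2 + (-2711 - (-13)*20) = -2 + (-2711 - 1*(-260)) = -2 + (-2711 + 260) = -2 - 2451 = -2453)
-5150/W = -5150/(-2453) = -5150*(-1/2453) = 5150/2453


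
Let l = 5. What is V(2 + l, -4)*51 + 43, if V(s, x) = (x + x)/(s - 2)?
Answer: -193/5 ≈ -38.600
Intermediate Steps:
V(s, x) = 2*x/(-2 + s) (V(s, x) = (2*x)/(-2 + s) = 2*x/(-2 + s))
V(2 + l, -4)*51 + 43 = (2*(-4)/(-2 + (2 + 5)))*51 + 43 = (2*(-4)/(-2 + 7))*51 + 43 = (2*(-4)/5)*51 + 43 = (2*(-4)*(⅕))*51 + 43 = -8/5*51 + 43 = -408/5 + 43 = -193/5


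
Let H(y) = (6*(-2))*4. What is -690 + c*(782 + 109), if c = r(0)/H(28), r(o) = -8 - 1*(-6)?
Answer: -5223/8 ≈ -652.88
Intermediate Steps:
r(o) = -2 (r(o) = -8 + 6 = -2)
H(y) = -48 (H(y) = -12*4 = -48)
c = 1/24 (c = -2/(-48) = -2*(-1/48) = 1/24 ≈ 0.041667)
-690 + c*(782 + 109) = -690 + (782 + 109)/24 = -690 + (1/24)*891 = -690 + 297/8 = -5223/8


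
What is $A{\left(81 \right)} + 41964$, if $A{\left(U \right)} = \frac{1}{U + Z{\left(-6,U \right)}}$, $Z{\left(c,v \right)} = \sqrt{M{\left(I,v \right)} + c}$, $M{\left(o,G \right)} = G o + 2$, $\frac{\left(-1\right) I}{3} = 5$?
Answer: $\frac{326480001}{7780} - \frac{i \sqrt{1219}}{7780} \approx 41964.0 - 0.0044877 i$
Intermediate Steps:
$I = -15$ ($I = \left(-3\right) 5 = -15$)
$M{\left(o,G \right)} = 2 + G o$
$Z{\left(c,v \right)} = \sqrt{2 + c - 15 v}$ ($Z{\left(c,v \right)} = \sqrt{\left(2 + v \left(-15\right)\right) + c} = \sqrt{\left(2 - 15 v\right) + c} = \sqrt{2 + c - 15 v}$)
$A{\left(U \right)} = \frac{1}{U + \sqrt{-4 - 15 U}}$ ($A{\left(U \right)} = \frac{1}{U + \sqrt{2 - 6 - 15 U}} = \frac{1}{U + \sqrt{-4 - 15 U}}$)
$A{\left(81 \right)} + 41964 = \frac{1}{81 + \sqrt{-4 - 1215}} + 41964 = \frac{1}{81 + \sqrt{-1219}} + 41964 = \frac{1}{81 + i \sqrt{1219}} + 41964 = 41964 + \frac{1}{81 + i \sqrt{1219}}$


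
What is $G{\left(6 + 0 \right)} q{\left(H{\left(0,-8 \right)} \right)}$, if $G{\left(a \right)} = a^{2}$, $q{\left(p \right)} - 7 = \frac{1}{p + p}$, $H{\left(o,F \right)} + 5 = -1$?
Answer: $249$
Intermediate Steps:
$H{\left(o,F \right)} = -6$ ($H{\left(o,F \right)} = -5 - 1 = -6$)
$q{\left(p \right)} = 7 + \frac{1}{2 p}$ ($q{\left(p \right)} = 7 + \frac{1}{p + p} = 7 + \frac{1}{2 p}$)
$G{\left(6 + 0 \right)} q{\left(H{\left(0,-8 \right)} \right)} = \left(6 + 0\right)^{2} \left(7 + \frac{1}{2 \left(-6\right)}\right) = 6^{2} \left(7 + \frac{1}{2} \left(- \frac{1}{6}\right)\right) = 36 \left(7 - \frac{1}{12}\right) = 36 \cdot \frac{83}{12} = 249$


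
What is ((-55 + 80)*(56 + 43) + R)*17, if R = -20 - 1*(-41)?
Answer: 42432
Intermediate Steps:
R = 21 (R = -20 + 41 = 21)
((-55 + 80)*(56 + 43) + R)*17 = ((-55 + 80)*(56 + 43) + 21)*17 = (25*99 + 21)*17 = (2475 + 21)*17 = 2496*17 = 42432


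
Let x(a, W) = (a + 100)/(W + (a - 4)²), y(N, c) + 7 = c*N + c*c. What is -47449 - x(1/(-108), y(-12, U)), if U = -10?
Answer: -126781145821/2671921 ≈ -47449.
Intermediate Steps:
y(N, c) = -7 + c² + N*c (y(N, c) = -7 + (c*N + c*c) = -7 + (N*c + c²) = -7 + (c² + N*c) = -7 + c² + N*c)
x(a, W) = (100 + a)/(W + (-4 + a)²)
-47449 - x(1/(-108), y(-12, U)) = -47449 - (100 + 1/(-108))/((-7 + (-10)² - 12*(-10)) + (-4 + 1/(-108))²) = -47449 - (100 - 1/108)/((-7 + 100 + 120) + (-4 - 1/108)²) = -47449 - 10799/((213 + (-433/108)²)*108) = -47449 - 10799/((213 + 187489/11664)*108) = -47449 - 10799/(2671921/11664*108) = -47449 - 11664*10799/(2671921*108) = -47449 - 1*1166292/2671921 = -47449 - 1166292/2671921 = -126781145821/2671921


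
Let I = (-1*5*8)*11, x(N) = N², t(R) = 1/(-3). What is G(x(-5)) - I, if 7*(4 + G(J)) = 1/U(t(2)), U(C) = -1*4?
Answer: 12207/28 ≈ 435.96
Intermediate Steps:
t(R) = -⅓
U(C) = -4
G(J) = -113/28 (G(J) = -4 + (⅐)/(-4) = -4 + (⅐)*(-¼) = -4 - 1/28 = -113/28)
I = -440 (I = -5*8*11 = -40*11 = -440)
G(x(-5)) - I = -113/28 - 1*(-440) = -113/28 + 440 = 12207/28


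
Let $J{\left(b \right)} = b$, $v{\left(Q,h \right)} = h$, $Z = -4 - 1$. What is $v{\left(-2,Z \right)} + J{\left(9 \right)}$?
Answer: $4$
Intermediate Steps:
$Z = -5$
$v{\left(-2,Z \right)} + J{\left(9 \right)} = -5 + 9 = 4$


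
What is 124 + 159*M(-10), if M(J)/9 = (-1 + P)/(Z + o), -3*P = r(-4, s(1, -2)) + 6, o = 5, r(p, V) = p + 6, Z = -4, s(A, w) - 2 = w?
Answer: -5123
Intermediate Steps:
s(A, w) = 2 + w
r(p, V) = 6 + p
P = -8/3 (P = -((6 - 4) + 6)/3 = -(2 + 6)/3 = -⅓*8 = -8/3 ≈ -2.6667)
M(J) = -33 (M(J) = 9*((-1 - 8/3)/(-4 + 5)) = 9*(-11/3/1) = 9*(-11/3*1) = 9*(-11/3) = -33)
124 + 159*M(-10) = 124 + 159*(-33) = 124 - 5247 = -5123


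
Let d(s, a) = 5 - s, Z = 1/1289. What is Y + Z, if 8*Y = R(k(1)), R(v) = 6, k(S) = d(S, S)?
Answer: 3871/5156 ≈ 0.75078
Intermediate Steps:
Z = 1/1289 ≈ 0.00077580
k(S) = 5 - S
Y = 3/4 (Y = (1/8)*6 = 3/4 ≈ 0.75000)
Y + Z = 3/4 + 1/1289 = 3871/5156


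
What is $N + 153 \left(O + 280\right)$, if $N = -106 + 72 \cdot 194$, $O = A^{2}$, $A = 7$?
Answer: $64199$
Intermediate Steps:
$O = 49$ ($O = 7^{2} = 49$)
$N = 13862$ ($N = -106 + 13968 = 13862$)
$N + 153 \left(O + 280\right) = 13862 + 153 \left(49 + 280\right) = 13862 + 153 \cdot 329 = 13862 + 50337 = 64199$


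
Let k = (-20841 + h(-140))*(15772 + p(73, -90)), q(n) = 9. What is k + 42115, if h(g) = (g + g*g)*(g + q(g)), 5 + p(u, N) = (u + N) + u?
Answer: -40666666008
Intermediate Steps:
p(u, N) = -5 + N + 2*u (p(u, N) = -5 + ((u + N) + u) = -5 + ((N + u) + u) = -5 + (N + 2*u) = -5 + N + 2*u)
h(g) = (9 + g)*(g + g**2) (h(g) = (g + g*g)*(g + 9) = (g + g**2)*(9 + g) = (9 + g)*(g + g**2))
k = -40666708123 (k = (-20841 - 140*(9 + (-140)**2 + 10*(-140)))*(15772 + (-5 - 90 + 2*73)) = (-20841 - 140*(9 + 19600 - 1400))*(15772 + (-5 - 90 + 146)) = (-20841 - 140*18209)*(15772 + 51) = (-20841 - 2549260)*15823 = -2570101*15823 = -40666708123)
k + 42115 = -40666708123 + 42115 = -40666666008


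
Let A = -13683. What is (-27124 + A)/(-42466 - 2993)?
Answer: 40807/45459 ≈ 0.89767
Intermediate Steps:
(-27124 + A)/(-42466 - 2993) = (-27124 - 13683)/(-42466 - 2993) = -40807/(-45459) = -40807*(-1/45459) = 40807/45459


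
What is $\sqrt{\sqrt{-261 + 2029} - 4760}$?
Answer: $\sqrt{-4760 + 2 \sqrt{442}} \approx 68.687 i$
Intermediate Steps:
$\sqrt{\sqrt{-261 + 2029} - 4760} = \sqrt{\sqrt{1768} - 4760} = \sqrt{2 \sqrt{442} - 4760} = \sqrt{-4760 + 2 \sqrt{442}}$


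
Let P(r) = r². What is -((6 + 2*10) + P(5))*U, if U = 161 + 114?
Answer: -14025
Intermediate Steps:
U = 275
-((6 + 2*10) + P(5))*U = -((6 + 2*10) + 5²)*275 = -((6 + 20) + 25)*275 = -(26 + 25)*275 = -51*275 = -1*14025 = -14025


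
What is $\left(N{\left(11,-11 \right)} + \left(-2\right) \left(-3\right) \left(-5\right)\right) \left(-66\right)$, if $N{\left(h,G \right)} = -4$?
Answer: $2244$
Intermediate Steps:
$\left(N{\left(11,-11 \right)} + \left(-2\right) \left(-3\right) \left(-5\right)\right) \left(-66\right) = \left(-4 + \left(-2\right) \left(-3\right) \left(-5\right)\right) \left(-66\right) = \left(-4 + 6 \left(-5\right)\right) \left(-66\right) = \left(-4 - 30\right) \left(-66\right) = \left(-34\right) \left(-66\right) = 2244$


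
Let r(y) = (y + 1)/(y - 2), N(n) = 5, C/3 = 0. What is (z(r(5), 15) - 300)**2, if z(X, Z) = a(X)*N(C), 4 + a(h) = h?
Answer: 96100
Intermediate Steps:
C = 0 (C = 3*0 = 0)
a(h) = -4 + h
r(y) = (1 + y)/(-2 + y)
z(X, Z) = -20 + 5*X (z(X, Z) = (-4 + X)*5 = -20 + 5*X)
(z(r(5), 15) - 300)**2 = ((-20 + 5*((1 + 5)/(-2 + 5))) - 300)**2 = ((-20 + 5*(6/3)) - 300)**2 = ((-20 + 5*((1/3)*6)) - 300)**2 = ((-20 + 5*2) - 300)**2 = ((-20 + 10) - 300)**2 = (-10 - 300)**2 = (-310)**2 = 96100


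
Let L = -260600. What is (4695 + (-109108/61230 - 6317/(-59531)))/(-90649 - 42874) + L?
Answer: -63417335803917185456/243351217383495 ≈ -2.6060e+5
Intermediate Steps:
(4695 + (-109108/61230 - 6317/(-59531)))/(-90649 - 42874) + L = (4695 + (-109108/61230 - 6317/(-59531)))/(-90649 - 42874) - 260600 = (4695 + (-109108*1/61230 - 6317*(-1/59531)))/(-133523) - 260600 = (4695 + (-54554/30615 + 6317/59531))*(-1/133523) - 260600 = (4695 - 3054259219/1822541565)*(-1/133523) - 260600 = (8553778388456/1822541565)*(-1/133523) - 260600 = -8553778388456/243351217383495 - 260600 = -63417335803917185456/243351217383495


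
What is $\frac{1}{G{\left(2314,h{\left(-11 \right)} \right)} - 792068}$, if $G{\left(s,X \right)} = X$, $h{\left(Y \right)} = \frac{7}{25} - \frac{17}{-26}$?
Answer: $- \frac{650}{514843593} \approx -1.2625 \cdot 10^{-6}$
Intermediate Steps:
$h{\left(Y \right)} = \frac{607}{650}$ ($h{\left(Y \right)} = 7 \cdot \frac{1}{25} - - \frac{17}{26} = \frac{7}{25} + \frac{17}{26} = \frac{607}{650}$)
$\frac{1}{G{\left(2314,h{\left(-11 \right)} \right)} - 792068} = \frac{1}{\frac{607}{650} - 792068} = \frac{1}{- \frac{514843593}{650}} = - \frac{650}{514843593}$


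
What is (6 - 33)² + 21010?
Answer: 21739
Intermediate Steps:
(6 - 33)² + 21010 = (-27)² + 21010 = 729 + 21010 = 21739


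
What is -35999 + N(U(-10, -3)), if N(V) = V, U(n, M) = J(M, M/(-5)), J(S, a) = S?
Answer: -36002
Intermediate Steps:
U(n, M) = M
-35999 + N(U(-10, -3)) = -35999 - 3 = -36002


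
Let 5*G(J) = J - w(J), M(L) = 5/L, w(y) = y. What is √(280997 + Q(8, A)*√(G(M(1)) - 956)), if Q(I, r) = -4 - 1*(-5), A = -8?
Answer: √(280997 + 2*I*√239) ≈ 530.09 + 0.029*I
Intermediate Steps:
Q(I, r) = 1 (Q(I, r) = -4 + 5 = 1)
G(J) = 0 (G(J) = (J - J)/5 = (⅕)*0 = 0)
√(280997 + Q(8, A)*√(G(M(1)) - 956)) = √(280997 + 1*√(0 - 956)) = √(280997 + 1*√(-956)) = √(280997 + 1*(2*I*√239)) = √(280997 + 2*I*√239)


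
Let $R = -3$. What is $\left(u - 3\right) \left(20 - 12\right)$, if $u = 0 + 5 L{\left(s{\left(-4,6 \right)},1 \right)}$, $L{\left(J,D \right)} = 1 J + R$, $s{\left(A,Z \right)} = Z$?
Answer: $96$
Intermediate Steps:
$L{\left(J,D \right)} = -3 + J$ ($L{\left(J,D \right)} = 1 J - 3 = J - 3 = -3 + J$)
$u = 15$ ($u = 0 + 5 \left(-3 + 6\right) = 0 + 5 \cdot 3 = 0 + 15 = 15$)
$\left(u - 3\right) \left(20 - 12\right) = \left(15 - 3\right) \left(20 - 12\right) = 12 \cdot 8 = 96$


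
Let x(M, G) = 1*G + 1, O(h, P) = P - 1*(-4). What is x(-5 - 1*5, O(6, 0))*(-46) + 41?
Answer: -189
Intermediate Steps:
O(h, P) = 4 + P (O(h, P) = P + 4 = 4 + P)
x(M, G) = 1 + G (x(M, G) = G + 1 = 1 + G)
x(-5 - 1*5, O(6, 0))*(-46) + 41 = (1 + (4 + 0))*(-46) + 41 = (1 + 4)*(-46) + 41 = 5*(-46) + 41 = -230 + 41 = -189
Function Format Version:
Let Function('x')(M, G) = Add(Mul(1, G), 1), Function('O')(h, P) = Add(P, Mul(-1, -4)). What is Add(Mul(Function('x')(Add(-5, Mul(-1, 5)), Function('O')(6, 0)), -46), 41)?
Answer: -189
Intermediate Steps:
Function('O')(h, P) = Add(4, P) (Function('O')(h, P) = Add(P, 4) = Add(4, P))
Function('x')(M, G) = Add(1, G) (Function('x')(M, G) = Add(G, 1) = Add(1, G))
Add(Mul(Function('x')(Add(-5, Mul(-1, 5)), Function('O')(6, 0)), -46), 41) = Add(Mul(Add(1, Add(4, 0)), -46), 41) = Add(Mul(Add(1, 4), -46), 41) = Add(Mul(5, -46), 41) = Add(-230, 41) = -189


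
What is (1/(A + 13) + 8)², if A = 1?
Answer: 12769/196 ≈ 65.148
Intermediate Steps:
(1/(A + 13) + 8)² = (1/(1 + 13) + 8)² = (1/14 + 8)² = (113/14)² = 12769/196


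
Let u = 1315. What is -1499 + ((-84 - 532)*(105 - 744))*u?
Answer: 517614061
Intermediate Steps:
-1499 + ((-84 - 532)*(105 - 744))*u = -1499 + ((-84 - 532)*(105 - 744))*1315 = -1499 - 616*(-639)*1315 = -1499 + 393624*1315 = -1499 + 517615560 = 517614061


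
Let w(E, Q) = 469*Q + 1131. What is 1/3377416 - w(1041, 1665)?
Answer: -2641193350655/3377416 ≈ -7.8202e+5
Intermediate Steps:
w(E, Q) = 1131 + 469*Q
1/3377416 - w(1041, 1665) = 1/3377416 - (1131 + 469*1665) = 1/3377416 - (1131 + 780885) = 1/3377416 - 1*782016 = 1/3377416 - 782016 = -2641193350655/3377416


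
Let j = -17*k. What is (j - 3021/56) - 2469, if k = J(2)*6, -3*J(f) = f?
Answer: -137477/56 ≈ -2454.9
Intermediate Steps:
J(f) = -f/3
k = -4 (k = -1/3*2*6 = -2/3*6 = -4)
j = 68 (j = -17*(-4) = 68)
(j - 3021/56) - 2469 = (68 - 3021/56) - 2469 = 787/56 - 2469 = -137477/56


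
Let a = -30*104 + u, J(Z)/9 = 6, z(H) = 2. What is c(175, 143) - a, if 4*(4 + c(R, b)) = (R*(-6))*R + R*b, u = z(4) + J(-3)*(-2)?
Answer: -145837/4 ≈ -36459.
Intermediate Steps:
J(Z) = 54 (J(Z) = 9*6 = 54)
u = -106 (u = 2 + 54*(-2) = 2 - 108 = -106)
c(R, b) = -4 - 3*R²/2 + R*b/4 (c(R, b) = -4 + ((R*(-6))*R + R*b)/4 = -4 + ((-6*R)*R + R*b)/4 = -4 + (-6*R² + R*b)/4 = -4 + (-3*R²/2 + R*b/4) = -4 - 3*R²/2 + R*b/4)
a = -3226 (a = -30*104 - 106 = -3120 - 106 = -3226)
c(175, 143) - a = (-4 - 3/2*175² + (¼)*175*143) - 1*(-3226) = (-4 - 3/2*30625 + 25025/4) + 3226 = (-4 - 91875/2 + 25025/4) + 3226 = -158741/4 + 3226 = -145837/4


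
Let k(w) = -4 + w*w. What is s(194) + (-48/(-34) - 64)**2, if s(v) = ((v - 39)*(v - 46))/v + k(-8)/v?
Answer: 113136812/28033 ≈ 4035.8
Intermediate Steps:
k(w) = -4 + w**2
s(v) = 60/v + (-46 + v)*(-39 + v)/v (s(v) = ((v - 39)*(v - 46))/v + (-4 + (-8)**2)/v = ((-39 + v)*(-46 + v))/v + (-4 + 64)/v = ((-46 + v)*(-39 + v))/v + 60/v = (-46 + v)*(-39 + v)/v + 60/v = 60/v + (-46 + v)*(-39 + v)/v)
s(194) + (-48/(-34) - 64)**2 = (-85 + 194 + 1854/194) + (-48/(-34) - 64)**2 = (-85 + 194 + 1854*(1/194)) + (-48*(-1/34) - 64)**2 = (-85 + 194 + 927/97) + (24/17 - 64)**2 = 11500/97 + (-1064/17)**2 = 11500/97 + 1132096/289 = 113136812/28033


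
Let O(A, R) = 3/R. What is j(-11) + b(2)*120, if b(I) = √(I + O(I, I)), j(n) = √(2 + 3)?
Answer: √5 + 60*√14 ≈ 226.74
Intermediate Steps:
j(n) = √5
b(I) = √(I + 3/I)
j(-11) + b(2)*120 = √5 + √(2 + 3/2)*120 = √5 + √(7/2)*120 = √5 + (√14/2)*120 = √5 + 60*√14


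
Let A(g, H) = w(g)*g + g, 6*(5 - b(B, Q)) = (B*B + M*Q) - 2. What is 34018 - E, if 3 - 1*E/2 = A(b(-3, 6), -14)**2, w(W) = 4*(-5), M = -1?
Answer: 915817/18 ≈ 50879.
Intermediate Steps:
w(W) = -20
b(B, Q) = 16/3 - B**2/6 + Q/6 (b(B, Q) = 5 - ((B*B - Q) - 2)/6 = 5 - ((B**2 - Q) - 2)/6 = 5 - (-2 + B**2 - Q)/6 = 5 + (1/3 - B**2/6 + Q/6) = 16/3 - B**2/6 + Q/6)
A(g, H) = -19*g (A(g, H) = -20*g + g = -19*g)
E = -303493/18 (E = 6 - 2*361*(16/3 - 1/6*(-3)**2 + (1/6)*6)**2 = 6 - 2*361*(16/3 - 1/6*9 + 1)**2 = 6 - 2*361*(16/3 - 3/2 + 1)**2 = 6 - 2*(-19*29/6)**2 = 6 - 2*(-551/6)**2 = 6 - 2*303601/36 = 6 - 303601/18 = -303493/18 ≈ -16861.)
34018 - E = 34018 - 1*(-303493/18) = 34018 + 303493/18 = 915817/18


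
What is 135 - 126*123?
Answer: -15363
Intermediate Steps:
135 - 126*123 = 135 - 15498 = -15363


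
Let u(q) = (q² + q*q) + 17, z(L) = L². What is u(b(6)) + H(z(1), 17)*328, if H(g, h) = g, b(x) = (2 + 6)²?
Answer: 8537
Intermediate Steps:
b(x) = 64 (b(x) = 8² = 64)
u(q) = 17 + 2*q² (u(q) = (q² + q²) + 17 = 2*q² + 17 = 17 + 2*q²)
u(b(6)) + H(z(1), 17)*328 = (17 + 2*64²) + 1²*328 = (17 + 2*4096) + 1*328 = (17 + 8192) + 328 = 8209 + 328 = 8537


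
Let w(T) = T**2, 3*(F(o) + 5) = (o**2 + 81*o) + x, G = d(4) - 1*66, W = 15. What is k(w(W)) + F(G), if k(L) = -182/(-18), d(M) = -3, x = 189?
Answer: -1871/9 ≈ -207.89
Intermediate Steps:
G = -69 (G = -3 - 1*66 = -3 - 66 = -69)
F(o) = 58 + 27*o + o**2/3 (F(o) = -5 + ((o**2 + 81*o) + 189)/3 = -5 + (189 + o**2 + 81*o)/3 = -5 + (63 + 27*o + o**2/3) = 58 + 27*o + o**2/3)
k(L) = 91/9 (k(L) = -182*(-1/18) = 91/9)
k(w(W)) + F(G) = 91/9 + (58 + 27*(-69) + (1/3)*(-69)**2) = 91/9 + (58 - 1863 + (1/3)*4761) = 91/9 + (58 - 1863 + 1587) = 91/9 - 218 = -1871/9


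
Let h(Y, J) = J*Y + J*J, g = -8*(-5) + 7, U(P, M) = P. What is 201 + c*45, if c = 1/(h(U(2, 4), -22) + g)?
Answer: 97932/487 ≈ 201.09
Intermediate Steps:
g = 47 (g = 40 + 7 = 47)
h(Y, J) = J² + J*Y (h(Y, J) = J*Y + J² = J² + J*Y)
c = 1/487 (c = 1/(-22*(-22 + 2) + 47) = 1/(-22*(-20) + 47) = 1/(440 + 47) = 1/487 ≈ 0.0020534)
201 + c*45 = 201 + (1/487)*45 = 201 + 45/487 = 97932/487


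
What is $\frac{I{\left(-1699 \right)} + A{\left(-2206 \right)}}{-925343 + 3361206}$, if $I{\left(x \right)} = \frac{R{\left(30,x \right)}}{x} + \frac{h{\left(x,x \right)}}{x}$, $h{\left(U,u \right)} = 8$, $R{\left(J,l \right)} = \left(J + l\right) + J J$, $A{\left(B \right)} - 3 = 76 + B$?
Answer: $- \frac{3613012}{4138531237} \approx -0.00087302$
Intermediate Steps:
$A{\left(B \right)} = 79 + B$ ($A{\left(B \right)} = 3 + \left(76 + B\right) = 79 + B$)
$R{\left(J,l \right)} = J + l + J^{2}$ ($R{\left(J,l \right)} = \left(J + l\right) + J^{2} = J + l + J^{2}$)
$I{\left(x \right)} = \frac{8}{x} + \frac{930 + x}{x}$ ($I{\left(x \right)} = \frac{30 + x + 30^{2}}{x} + \frac{8}{x} = \frac{30 + x + 900}{x} + \frac{8}{x} = \frac{930 + x}{x} + \frac{8}{x} = \frac{8}{x} + \frac{930 + x}{x}$)
$\frac{I{\left(-1699 \right)} + A{\left(-2206 \right)}}{-925343 + 3361206} = \frac{\frac{938 - 1699}{-1699} + \left(79 - 2206\right)}{-925343 + 3361206} = \frac{\left(- \frac{1}{1699}\right) \left(-761\right) - 2127}{2435863} = \left(\frac{761}{1699} - 2127\right) \frac{1}{2435863} = \left(- \frac{3613012}{1699}\right) \frac{1}{2435863} = - \frac{3613012}{4138531237}$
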